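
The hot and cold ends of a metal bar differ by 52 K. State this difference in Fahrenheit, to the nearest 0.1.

For a temperature interval the offset drops out; only the factor 1.8 applies.
52 × 1.8 = 93.6.

93.6°F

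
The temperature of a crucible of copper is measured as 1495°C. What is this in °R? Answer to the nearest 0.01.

3182.67°R

In Rankine: 1495.0000 × 1.8 + 491.67 = 3182.67°R.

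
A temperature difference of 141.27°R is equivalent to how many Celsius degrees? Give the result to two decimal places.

Only the scale ratio 5/9 matters for a change in temperature.
141.27 × 5/9 = 78.48.

78.48°C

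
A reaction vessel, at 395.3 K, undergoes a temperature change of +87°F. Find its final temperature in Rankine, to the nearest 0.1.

798.5°R

Initial temperature in Celsius: 395.3 - 273.15 = 122.1500°C.
The 87°F change is an interval, so only the factor 5/9 applies: +87 × 5/9 = +48.3333°C.
Final Celsius temperature: 122.1500 + 48.3333 = 170.4833°C.
In Rankine: 170.4833 × 1.8 + 491.67 = 798.5°R.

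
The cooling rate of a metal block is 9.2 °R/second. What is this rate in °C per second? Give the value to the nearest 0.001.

5.111 °C/second

The quantity depends on a temperature interval, so only the ratio of degree sizes applies; the offset between the scales is irrelevant.
A change of 1°R is a change of 5/9°C, so 9.2 × 5/9 = 5.111.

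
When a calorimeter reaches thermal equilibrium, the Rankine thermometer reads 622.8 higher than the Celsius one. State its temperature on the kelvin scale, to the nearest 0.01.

Let x be the Celsius reading; then the Rankine reading is 1.8·x + 491.67.
(1.8·x + 491.67) - x = 622.8  ⇒  (0.8)·x = 131.13  ⇒  x = 163.9125°C.
In kelvin: 163.9125 + 273.15 = 437.06 K.

437.06 K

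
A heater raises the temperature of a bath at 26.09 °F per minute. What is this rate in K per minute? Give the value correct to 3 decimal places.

Since only a temperature interval is involved, the additive offset between the scales drops out.
A change of 1°F is a change of 5/9 K, so 26.09 × 5/9 = 14.494.

14.494 K/minute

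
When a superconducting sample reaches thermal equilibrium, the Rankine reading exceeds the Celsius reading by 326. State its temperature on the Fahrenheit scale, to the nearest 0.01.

Let x be the Rankine reading; then the Celsius reading is 5/9·x - 273.15.
(5/9·x - 273.15) - x = -326  ⇒  (-4/9)·x = -52.85  ⇒  x = 118.9125°R.
In Celsius: (118.9125 - 491.67) × 5/9 = -207.0875°C.
In Fahrenheit: -207.0875 × 1.8 + 32 = -340.76°F.

-340.76°F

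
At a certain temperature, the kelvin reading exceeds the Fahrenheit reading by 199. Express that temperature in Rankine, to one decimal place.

586.5°R

Let x be the Fahrenheit reading; then the kelvin reading is 5/9·x + 255.372.
(5/9·x + 255.372) - x = 199  ⇒  (-4/9)·x = -56.3722  ⇒  x = 126.8375°F.
In Celsius: (126.8375 - 32) × 5/9 = 52.6875°C.
In Rankine: 52.6875 × 1.8 + 491.67 = 586.5°R.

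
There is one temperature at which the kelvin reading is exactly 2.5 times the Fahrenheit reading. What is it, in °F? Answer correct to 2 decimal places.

131.33°F

Let F be the Fahrenheit reading. The kelvin reading is K = 5/9·F + 255.372.
Require K = 2.5·F: 5/9·F + 255.372 = 2.5·F.
(-35/18)·F = -255.372  ⇒  F = 131.33.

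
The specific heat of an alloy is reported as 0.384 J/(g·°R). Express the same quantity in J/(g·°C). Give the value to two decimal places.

Since only a temperature interval is involved, the additive offset between the scales drops out.
A change of 1°C is a change of 1.8°R, so per °C the value is 0.384 × 1.8 = 0.69.

0.69 J/(g·°C)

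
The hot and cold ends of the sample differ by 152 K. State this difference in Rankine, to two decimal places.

Only the scale ratio 1.8 matters for a change in temperature.
152 × 1.8 = 273.60.

273.60°R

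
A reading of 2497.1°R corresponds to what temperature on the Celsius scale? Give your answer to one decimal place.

In Celsius: (2497.1 - 491.67) × 5/9 = 1114.1278°C.

1114.1°C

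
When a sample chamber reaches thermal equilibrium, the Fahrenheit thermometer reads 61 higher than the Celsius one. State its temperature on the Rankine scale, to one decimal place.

556.9°R

Let x be the Celsius reading; then the Fahrenheit reading is 1.8·x + 32.
(1.8·x + 32) - x = 61  ⇒  (0.8)·x = 29  ⇒  x = 36.2500°C.
In Rankine: 36.2500 × 1.8 + 491.67 = 556.9°R.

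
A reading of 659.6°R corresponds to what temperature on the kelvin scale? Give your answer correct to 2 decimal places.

366.44 K

In Celsius: (659.6 - 491.67) × 5/9 = 93.2944°C.
In kelvin: 93.2944 + 273.15 = 366.44 K.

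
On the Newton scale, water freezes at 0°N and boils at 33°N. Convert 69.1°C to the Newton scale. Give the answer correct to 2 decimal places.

Linearly onto the Newton scale: 0 + (69.1000 / 100) × (33 - 0) = 22.80°N.

22.80°N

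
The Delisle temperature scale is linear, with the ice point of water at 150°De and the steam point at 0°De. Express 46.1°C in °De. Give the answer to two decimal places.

Linearly onto the Delisle scale: 150 + (46.1000 / 100) × (0 - 150) = 80.85°De.

80.85°De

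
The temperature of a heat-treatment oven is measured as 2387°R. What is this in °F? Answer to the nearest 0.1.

1927.3°F

In Celsius: (2387 - 491.67) × 5/9 = 1052.9611°C.
In Fahrenheit: 1052.9611 × 1.8 + 32 = 1927.3°F.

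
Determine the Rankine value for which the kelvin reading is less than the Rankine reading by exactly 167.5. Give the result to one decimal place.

Let R be the Rankine reading. The kelvin reading is K = 5/9·R.
Require K - R = -167.5: (-4/9)·R = -167.5.
R = (-167.5) / (-4/9) = 376.9.

376.9°R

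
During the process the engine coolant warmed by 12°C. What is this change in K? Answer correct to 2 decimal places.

Celsius and kelvin degrees are the same size, so the interval is unchanged: 12.00.

12.00 K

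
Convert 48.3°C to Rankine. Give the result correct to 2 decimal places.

578.61°R

In Rankine: 48.3000 × 1.8 + 491.67 = 578.61°R.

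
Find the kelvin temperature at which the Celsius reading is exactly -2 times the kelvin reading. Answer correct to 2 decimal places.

Let K be the kelvin reading. The Celsius reading is C = 1·K - 273.15.
Require C = -2·K: 1·K - 273.15 = -2·K.
(3)·K = 273.15  ⇒  K = 91.05.

91.05 K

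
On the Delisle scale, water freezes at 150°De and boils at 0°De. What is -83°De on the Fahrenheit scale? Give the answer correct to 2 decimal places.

311.60°F

Linear interpolation between the fixed points: C = (-83 - 150) × 100 / (0 - 150) = 155.3333°C.
Then 155.3333 × 1.8 + 32 = 311.60°F.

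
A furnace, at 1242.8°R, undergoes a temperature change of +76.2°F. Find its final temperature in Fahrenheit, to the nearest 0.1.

Initial temperature in Celsius: (1242.8 - 491.67) × 5/9 = 417.2944°C.
The 76.2°F change is an interval, so only the factor 5/9 applies: +76.2 × 5/9 = +42.3333°C.
Final Celsius temperature: 417.2944 + 42.3333 = 459.6278°C.
In Fahrenheit: 459.6278 × 1.8 + 32 = 859.3°F.

859.3°F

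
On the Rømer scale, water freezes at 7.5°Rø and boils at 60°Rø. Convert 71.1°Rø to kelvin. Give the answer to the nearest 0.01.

Linear interpolation between the fixed points: C = (71.1 - 7.5) × 100 / (60 - 7.5) = 121.1429°C.
Then 121.1429 + 273.15 = 394.29 K.

394.29 K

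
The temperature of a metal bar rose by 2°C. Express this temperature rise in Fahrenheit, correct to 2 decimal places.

Only the scale ratio 1.8 matters for a change in temperature.
2 × 1.8 = 3.60.

3.60°F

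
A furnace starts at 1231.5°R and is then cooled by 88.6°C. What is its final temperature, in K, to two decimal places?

Initial temperature in Celsius: (1231.5 - 491.67) × 5/9 = 411.0167°C.
Final Celsius temperature: 411.0167 - 88.6000 = 322.4167°C.
In kelvin: 322.4167 + 273.15 = 595.57 K.

595.57 K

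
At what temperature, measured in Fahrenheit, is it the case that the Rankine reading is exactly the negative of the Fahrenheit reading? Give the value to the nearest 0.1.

-229.8°F

Let F be the Fahrenheit reading. The Rankine reading is R = 1·F + 459.67.
Require R = -1·F: 1·F + 459.67 = -1·F.
(2)·F = -459.67  ⇒  F = -229.8.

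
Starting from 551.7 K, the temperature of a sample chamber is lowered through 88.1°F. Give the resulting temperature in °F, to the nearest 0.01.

445.29°F

Initial temperature in Celsius: 551.7 - 273.15 = 278.5500°C.
The 88.1°F change is an interval, so only the factor 5/9 applies: -88.1 × 5/9 = -48.9444°C.
Final Celsius temperature: 278.5500 - 48.9444 = 229.6056°C.
In Fahrenheit: 229.6056 × 1.8 + 32 = 445.29°F.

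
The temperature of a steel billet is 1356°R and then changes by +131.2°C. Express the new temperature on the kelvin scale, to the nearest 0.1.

884.5 K

Initial temperature in Celsius: (1356 - 491.67) × 5/9 = 480.1833°C.
Final Celsius temperature: 480.1833 + 131.2000 = 611.3833°C.
In kelvin: 611.3833 + 273.15 = 884.5 K.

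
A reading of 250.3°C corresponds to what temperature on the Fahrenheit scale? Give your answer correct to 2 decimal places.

In Fahrenheit: 250.3000 × 1.8 + 32 = 482.54°F.

482.54°F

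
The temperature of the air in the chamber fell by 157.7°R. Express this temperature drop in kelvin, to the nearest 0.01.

Only the scale ratio 5/9 matters for a change in temperature.
157.7 × 5/9 = 87.61.

87.61 K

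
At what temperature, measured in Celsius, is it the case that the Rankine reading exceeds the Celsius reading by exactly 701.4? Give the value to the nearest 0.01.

Let C be the Celsius reading. The Rankine reading is R = 1.8·C + 491.67.
Require R - C = 701.4: (0.8)·C + 491.67 = 701.4.
C = (701.4 - 491.67) / (0.8) = 262.16.

262.16°C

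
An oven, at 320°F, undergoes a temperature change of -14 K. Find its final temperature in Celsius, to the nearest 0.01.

Initial temperature in Celsius: (320 - 32) × 5/9 = 160.0000°C.
The 14 K change is an interval; Kelvin and Celsius degrees are the same size, so ΔC = -14°C.
Final Celsius temperature: 160.0000 - 14.0000 = 146.0000°C.

146.00°C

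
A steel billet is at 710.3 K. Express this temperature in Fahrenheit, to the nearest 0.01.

In Celsius: 710.3 - 273.15 = 437.1500°C.
In Fahrenheit: 437.1500 × 1.8 + 32 = 818.87°F.

818.87°F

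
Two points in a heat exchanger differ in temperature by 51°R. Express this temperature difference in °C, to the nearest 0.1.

28.3°C

An interval of 1°R corresponds to 5/9°C.
51 × 5/9 = 28.3.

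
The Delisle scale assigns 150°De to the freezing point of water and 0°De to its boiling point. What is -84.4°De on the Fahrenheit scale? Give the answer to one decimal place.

313.3°F

Linear interpolation between the fixed points: C = (-84.4 - 150) × 100 / (0 - 150) = 156.2667°C.
Then 156.2667 × 1.8 + 32 = 313.3°F.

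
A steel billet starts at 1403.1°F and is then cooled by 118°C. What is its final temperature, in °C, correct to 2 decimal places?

Initial temperature in Celsius: (1403.1 - 32) × 5/9 = 761.7222°C.
Final Celsius temperature: 761.7222 - 118.0000 = 643.7222°C.

643.72°C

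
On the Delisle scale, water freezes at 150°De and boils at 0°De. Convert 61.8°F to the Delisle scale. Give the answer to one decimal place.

125.2°De

First in Celsius: (61.8 - 32) × 5/9 = 16.5556°C.
Linearly onto the Delisle scale: 150 + (16.5556 / 100) × (0 - 150) = 125.2°De.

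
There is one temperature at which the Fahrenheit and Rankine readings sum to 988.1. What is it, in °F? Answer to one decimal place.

Let F be the Fahrenheit reading. The Rankine reading is R = 1·F + 459.67.
Require F + R = 988.1: (2)·F + 459.67 = 988.1.
F = (988.1 - 459.67) / (2) = 264.2.

264.2°F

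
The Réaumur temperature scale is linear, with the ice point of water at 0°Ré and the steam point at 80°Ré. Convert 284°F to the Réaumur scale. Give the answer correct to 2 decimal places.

112.00°Ré

First in Celsius: (284 - 32) × 5/9 = 140.0000°C.
Linearly onto the Réaumur scale: 0 + (140.0000 / 100) × (80 - 0) = 112.00°Ré.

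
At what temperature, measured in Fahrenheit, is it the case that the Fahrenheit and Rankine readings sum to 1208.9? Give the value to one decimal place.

Let F be the Fahrenheit reading. The Rankine reading is R = 1·F + 459.67.
Require F + R = 1208.9: (2)·F + 459.67 = 1208.9.
F = (1208.9 - 459.67) / (2) = 374.6.

374.6°F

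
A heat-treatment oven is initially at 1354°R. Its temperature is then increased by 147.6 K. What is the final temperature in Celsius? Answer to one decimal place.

626.7°C

Initial temperature in Celsius: (1354 - 491.67) × 5/9 = 479.0722°C.
The 147.6 K change is an interval; Kelvin and Celsius degrees are the same size, so ΔC = +147.6°C.
Final Celsius temperature: 479.0722 + 147.6000 = 626.6722°C.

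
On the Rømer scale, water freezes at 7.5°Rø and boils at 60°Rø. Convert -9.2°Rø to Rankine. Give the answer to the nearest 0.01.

Linear interpolation between the fixed points: C = (-9.2 - 7.5) × 100 / (60 - 7.5) = -31.8095°C.
Then -31.8095 × 1.8 + 491.67 = 434.41°R.

434.41°R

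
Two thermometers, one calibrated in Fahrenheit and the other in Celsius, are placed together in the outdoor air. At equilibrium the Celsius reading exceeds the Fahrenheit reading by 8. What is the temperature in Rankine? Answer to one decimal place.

Let x be the Fahrenheit reading; then the Celsius reading is 5/9·x - 17.7778.
(5/9·x - 17.7778) - x = 8  ⇒  (-4/9)·x = 25.7778  ⇒  x = -58.0000°F.
In Celsius: (-58 - 32) × 5/9 = -50.0000°C.
In Rankine: -50.0000 × 1.8 + 491.67 = 401.7°R.

401.7°R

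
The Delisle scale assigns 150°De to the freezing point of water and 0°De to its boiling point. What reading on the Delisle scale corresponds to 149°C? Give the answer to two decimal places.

-73.50°De

Linearly onto the Delisle scale: 150 + (149.0000 / 100) × (0 - 150) = -73.50°De.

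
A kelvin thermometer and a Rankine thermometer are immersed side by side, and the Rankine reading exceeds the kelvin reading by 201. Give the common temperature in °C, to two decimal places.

-21.90°C

Let x be the kelvin reading; then the Rankine reading is 1.8·x.
(1.8·x) - x = 201  ⇒  (0.8)·x = 201  ⇒  x = 251.2500 K.
In Celsius: 251.25 - 273.15 = -21.90°C.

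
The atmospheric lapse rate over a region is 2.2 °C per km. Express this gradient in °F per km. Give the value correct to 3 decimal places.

3.960 °F/km

The quantity depends on a temperature interval, so only the ratio of degree sizes applies; the offset between the scales is irrelevant.
A change of 1°C is a change of 1.8°F, so 2.2 × 1.8 = 3.960.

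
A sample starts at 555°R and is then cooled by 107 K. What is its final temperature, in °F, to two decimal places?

-97.27°F

Initial temperature in Celsius: (555 - 491.67) × 5/9 = 35.1833°C.
The 107 K change is an interval; Kelvin and Celsius degrees are the same size, so ΔC = -107°C.
Final Celsius temperature: 35.1833 - 107.0000 = -71.8167°C.
In Fahrenheit: -71.8167 × 1.8 + 32 = -97.27°F.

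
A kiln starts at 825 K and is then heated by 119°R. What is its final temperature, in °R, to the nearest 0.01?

1604.00°R

Initial temperature in Celsius: 825 - 273.15 = 551.8500°C.
The 119°R change is an interval, so only the factor 5/9 applies: +119 × 5/9 = +66.1111°C.
Final Celsius temperature: 551.8500 + 66.1111 = 617.9611°C.
In Rankine: 617.9611 × 1.8 + 491.67 = 1604.00°R.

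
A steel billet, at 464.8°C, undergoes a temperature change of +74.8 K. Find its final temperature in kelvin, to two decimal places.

812.75 K

The 74.8 K change is an interval; Kelvin and Celsius degrees are the same size, so ΔC = +74.8°C.
Final Celsius temperature: 464.8000 + 74.8000 = 539.6000°C.
In kelvin: 539.6000 + 273.15 = 812.75 K.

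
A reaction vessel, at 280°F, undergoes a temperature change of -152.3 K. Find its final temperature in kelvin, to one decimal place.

258.6 K

Initial temperature in Celsius: (280 - 32) × 5/9 = 137.7778°C.
The 152.3 K change is an interval; Kelvin and Celsius degrees are the same size, so ΔC = -152.3°C.
Final Celsius temperature: 137.7778 - 152.3000 = -14.5222°C.
In kelvin: -14.5222 + 273.15 = 258.6 K.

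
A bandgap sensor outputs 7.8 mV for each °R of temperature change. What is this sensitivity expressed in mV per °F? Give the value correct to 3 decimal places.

7.800 mV per °F

The quantity depends on a temperature interval, so only the ratio of degree sizes applies; the offset between the scales is irrelevant.
A change of 1°F is a change of 1°R, so per °F the value is 7.8 × 1 = 7.800.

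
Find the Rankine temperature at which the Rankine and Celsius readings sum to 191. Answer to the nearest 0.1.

298.4°R

Let R be the Rankine reading. The Celsius reading is C = 5/9·R - 273.15.
Require R + C = 191: (14/9)·R - 273.15 = 191.
R = (191 + 273.15) / (14/9) = 298.4.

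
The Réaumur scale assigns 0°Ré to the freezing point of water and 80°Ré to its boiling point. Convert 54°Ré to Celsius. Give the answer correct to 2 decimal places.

Linear interpolation between the fixed points: C = (54 - 0) × 100 / (80 - 0) = 67.5000°C.

67.50°C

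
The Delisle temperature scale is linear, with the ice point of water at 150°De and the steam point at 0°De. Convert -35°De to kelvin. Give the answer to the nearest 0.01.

Linear interpolation between the fixed points: C = (-35 - 150) × 100 / (0 - 150) = 123.3333°C.
Then 123.3333 + 273.15 = 396.48 K.

396.48 K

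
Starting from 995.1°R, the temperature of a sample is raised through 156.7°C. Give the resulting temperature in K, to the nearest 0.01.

Initial temperature in Celsius: (995.1 - 491.67) × 5/9 = 279.6833°C.
Final Celsius temperature: 279.6833 + 156.7000 = 436.3833°C.
In kelvin: 436.3833 + 273.15 = 709.53 K.

709.53 K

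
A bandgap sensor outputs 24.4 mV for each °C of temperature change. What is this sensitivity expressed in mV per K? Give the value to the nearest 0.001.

24.400 mV per K

Since only a temperature interval is involved, the additive offset between the scales drops out.
A change of 1 K is a change of 1°C, so per K the value is 24.4 × 1 = 24.400.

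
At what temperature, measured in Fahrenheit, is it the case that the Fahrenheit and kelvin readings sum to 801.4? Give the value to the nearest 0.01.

Let F be the Fahrenheit reading. The kelvin reading is K = 5/9·F + 255.372.
Require F + K = 801.4: (14/9)·F + 255.372 = 801.4.
F = (801.4 - 255.372) / (14/9) = 351.02.

351.02°F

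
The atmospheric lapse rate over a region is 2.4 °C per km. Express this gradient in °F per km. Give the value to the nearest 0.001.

4.320 °F/km

Since only a temperature interval is involved, the additive offset between the scales drops out.
A change of 1°C is a change of 1.8°F, so 2.4 × 1.8 = 4.320.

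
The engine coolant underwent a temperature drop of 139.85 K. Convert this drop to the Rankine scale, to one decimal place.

251.7°R

For a temperature interval the offset drops out; only the factor 1.8 applies.
139.85 × 1.8 = 251.7.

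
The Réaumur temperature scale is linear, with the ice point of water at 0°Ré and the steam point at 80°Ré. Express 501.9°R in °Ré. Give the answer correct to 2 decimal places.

First in Celsius: (501.9 - 491.67) × 5/9 = 5.6833°C.
Linearly onto the Réaumur scale: 0 + (5.6833 / 100) × (80 - 0) = 4.55°Ré.

4.55°Ré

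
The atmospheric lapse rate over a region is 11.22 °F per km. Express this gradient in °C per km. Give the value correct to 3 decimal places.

6.233 °C/km

The quantity depends on a temperature interval, so only the ratio of degree sizes applies; the offset between the scales is irrelevant.
A change of 1°F is a change of 5/9°C, so 11.22 × 5/9 = 6.233.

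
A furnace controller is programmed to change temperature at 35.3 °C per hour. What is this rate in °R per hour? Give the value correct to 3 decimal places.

Since only a temperature interval is involved, the additive offset between the scales drops out.
A change of 1°C is a change of 1.8°R, so 35.3 × 1.8 = 63.540.

63.540 °R/hour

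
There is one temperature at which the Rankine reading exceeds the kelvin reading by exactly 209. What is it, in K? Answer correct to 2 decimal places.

261.25 K

Let K be the kelvin reading. The Rankine reading is R = 1.8·K.
Require R - K = 209: (0.8)·K = 209.
K = (209) / (0.8) = 261.25.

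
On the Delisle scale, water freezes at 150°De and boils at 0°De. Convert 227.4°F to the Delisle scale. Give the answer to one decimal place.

First in Celsius: (227.4 - 32) × 5/9 = 108.5556°C.
Linearly onto the Delisle scale: 150 + (108.5556 / 100) × (0 - 150) = -12.8°De.

-12.8°De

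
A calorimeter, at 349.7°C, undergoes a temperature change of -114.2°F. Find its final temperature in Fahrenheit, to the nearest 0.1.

The 114.2°F change is an interval, so only the factor 5/9 applies: -114.2 × 5/9 = -63.4444°C.
Final Celsius temperature: 349.7000 - 63.4444 = 286.2556°C.
In Fahrenheit: 286.2556 × 1.8 + 32 = 547.3°F.

547.3°F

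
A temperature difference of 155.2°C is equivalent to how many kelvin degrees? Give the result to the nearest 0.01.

Celsius and kelvin degrees are the same size, so the interval is unchanged: 155.20.

155.20 K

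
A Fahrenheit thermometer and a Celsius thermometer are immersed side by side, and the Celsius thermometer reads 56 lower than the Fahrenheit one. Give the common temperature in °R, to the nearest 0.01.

Let x be the Fahrenheit reading; then the Celsius reading is 5/9·x - 17.7778.
(5/9·x - 17.7778) - x = -56  ⇒  (-4/9)·x = -38.2222  ⇒  x = 86.0000°F.
In Celsius: (86 - 32) × 5/9 = 30.0000°C.
In Rankine: 30.0000 × 1.8 + 491.67 = 545.67°R.

545.67°R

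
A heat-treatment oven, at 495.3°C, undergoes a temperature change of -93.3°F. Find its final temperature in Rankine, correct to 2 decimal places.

1289.91°R

The 93.3°F change is an interval, so only the factor 5/9 applies: -93.3 × 5/9 = -51.8333°C.
Final Celsius temperature: 495.3000 - 51.8333 = 443.4667°C.
In Rankine: 443.4667 × 1.8 + 491.67 = 1289.91°R.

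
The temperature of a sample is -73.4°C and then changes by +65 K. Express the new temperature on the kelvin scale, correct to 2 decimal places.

The 65 K change is an interval; Kelvin and Celsius degrees are the same size, so ΔC = +65°C.
Final Celsius temperature: -73.4000 + 65.0000 = -8.4000°C.
In kelvin: -8.4000 + 273.15 = 264.75 K.

264.75 K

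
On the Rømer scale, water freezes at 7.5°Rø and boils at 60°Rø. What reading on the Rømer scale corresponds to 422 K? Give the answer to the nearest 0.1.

85.6°Rø

First in Celsius: 422 - 273.15 = 148.8500°C.
Linearly onto the Rømer scale: 7.5 + (148.8500 / 100) × (60 - 7.5) = 85.6°Rø.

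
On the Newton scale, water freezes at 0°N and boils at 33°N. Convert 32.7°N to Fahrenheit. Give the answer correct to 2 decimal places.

210.36°F

Linear interpolation between the fixed points: C = (32.7 - 0) × 100 / (33 - 0) = 99.0909°C.
Then 99.0909 × 1.8 + 32 = 210.36°F.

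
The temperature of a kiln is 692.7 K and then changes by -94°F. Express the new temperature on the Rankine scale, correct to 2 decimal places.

1152.86°R

Initial temperature in Celsius: 692.7 - 273.15 = 419.5500°C.
The 94°F change is an interval, so only the factor 5/9 applies: -94 × 5/9 = -52.2222°C.
Final Celsius temperature: 419.5500 - 52.2222 = 367.3278°C.
In Rankine: 367.3278 × 1.8 + 491.67 = 1152.86°R.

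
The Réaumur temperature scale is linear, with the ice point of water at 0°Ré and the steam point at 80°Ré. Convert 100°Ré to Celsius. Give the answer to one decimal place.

Linear interpolation between the fixed points: C = (100 - 0) × 100 / (80 - 0) = 125.0000°C.

125.0°C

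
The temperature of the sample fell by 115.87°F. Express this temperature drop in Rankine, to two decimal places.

Fahrenheit and Rankine degrees are the same size, so the interval is unchanged: 115.87.

115.87°R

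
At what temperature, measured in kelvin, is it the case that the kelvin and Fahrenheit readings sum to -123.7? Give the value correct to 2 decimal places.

119.99 K

Let K be the kelvin reading. The Fahrenheit reading is F = 1.8·K - 459.67.
Require K + F = -123.7: (2.8)·K - 459.67 = -123.7.
K = (-123.7 + 459.67) / (2.8) = 119.99.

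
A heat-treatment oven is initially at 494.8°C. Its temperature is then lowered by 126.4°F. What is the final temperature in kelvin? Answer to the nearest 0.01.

697.73 K

The 126.4°F change is an interval, so only the factor 5/9 applies: -126.4 × 5/9 = -70.2222°C.
Final Celsius temperature: 494.8000 - 70.2222 = 424.5778°C.
In kelvin: 424.5778 + 273.15 = 697.73 K.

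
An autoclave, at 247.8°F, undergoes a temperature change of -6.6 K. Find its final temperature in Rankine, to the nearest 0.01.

Initial temperature in Celsius: (247.8 - 32) × 5/9 = 119.8889°C.
The 6.6 K change is an interval; Kelvin and Celsius degrees are the same size, so ΔC = -6.6°C.
Final Celsius temperature: 119.8889 - 6.6000 = 113.2889°C.
In Rankine: 113.2889 × 1.8 + 491.67 = 695.59°R.

695.59°R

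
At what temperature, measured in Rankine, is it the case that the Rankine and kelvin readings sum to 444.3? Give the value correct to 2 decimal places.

Let R be the Rankine reading. The kelvin reading is K = 5/9·R.
Require R + K = 444.3: (14/9)·R = 444.3.
R = (444.3) / (14/9) = 285.62.

285.62°R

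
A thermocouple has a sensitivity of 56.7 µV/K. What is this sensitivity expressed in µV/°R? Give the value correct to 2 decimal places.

31.50 µV/°R

Since only a temperature interval is involved, the additive offset between the scales drops out.
A change of 1°R is a change of 5/9 K, so per °R the value is 56.7 × 5/9 = 31.50.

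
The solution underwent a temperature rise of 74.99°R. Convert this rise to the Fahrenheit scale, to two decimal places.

74.99°F

Rankine and Fahrenheit degrees are the same size, so the interval is unchanged: 74.99.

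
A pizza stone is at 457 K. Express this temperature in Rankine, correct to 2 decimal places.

In Celsius: 457 - 273.15 = 183.8500°C.
In Rankine: 183.8500 × 1.8 + 491.67 = 822.60°R.

822.60°R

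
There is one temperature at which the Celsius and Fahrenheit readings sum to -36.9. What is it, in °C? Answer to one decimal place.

-24.6°C

Let C be the Celsius reading. The Fahrenheit reading is F = 1.8·C + 32.
Require C + F = -36.9: (2.8)·C + 32 = -36.9.
C = (-36.9 - 32) / (2.8) = -24.6.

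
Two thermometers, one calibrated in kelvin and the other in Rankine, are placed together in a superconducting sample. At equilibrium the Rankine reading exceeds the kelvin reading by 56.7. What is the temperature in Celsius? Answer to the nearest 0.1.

-202.3°C

Let x be the kelvin reading; then the Rankine reading is 1.8·x.
(1.8·x) - x = 56.7  ⇒  (0.8)·x = 56.7  ⇒  x = 70.8750 K.
In Celsius: 70.875 - 273.15 = -202.3°C.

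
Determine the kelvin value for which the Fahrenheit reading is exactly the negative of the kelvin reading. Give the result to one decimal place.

Let K be the kelvin reading. The Fahrenheit reading is F = 1.8·K - 459.67.
Require F = -1·K: 1.8·K - 459.67 = -1·K.
(2.8)·K = 459.67  ⇒  K = 164.2.

164.2 K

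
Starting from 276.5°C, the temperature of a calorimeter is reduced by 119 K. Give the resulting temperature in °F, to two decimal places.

The 119 K change is an interval; Kelvin and Celsius degrees are the same size, so ΔC = -119°C.
Final Celsius temperature: 276.5000 - 119.0000 = 157.5000°C.
In Fahrenheit: 157.5000 × 1.8 + 32 = 315.50°F.

315.50°F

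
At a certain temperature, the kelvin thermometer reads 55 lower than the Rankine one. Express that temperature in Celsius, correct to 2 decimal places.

Let x be the Rankine reading; then the kelvin reading is 5/9·x.
(5/9·x) - x = -55  ⇒  (-4/9)·x = -55  ⇒  x = 123.7500°R.
In Celsius: (123.75 - 491.67) × 5/9 = -204.40°C.

-204.40°C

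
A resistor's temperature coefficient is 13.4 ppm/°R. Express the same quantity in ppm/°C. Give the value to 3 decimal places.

24.120 ppm/°C

Since only a temperature interval is involved, the additive offset between the scales drops out.
A change of 1°C is a change of 1.8°R, so per °C the value is 13.4 × 1.8 = 24.120.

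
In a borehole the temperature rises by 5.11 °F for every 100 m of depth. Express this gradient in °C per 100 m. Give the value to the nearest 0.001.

Since only a temperature interval is involved, the additive offset between the scales drops out.
A change of 1°F is a change of 5/9°C, so 5.11 × 5/9 = 2.839.

2.839 °C/100 m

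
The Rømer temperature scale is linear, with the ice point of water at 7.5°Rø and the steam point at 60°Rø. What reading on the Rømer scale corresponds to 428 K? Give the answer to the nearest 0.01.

88.80°Rø

First in Celsius: 428 - 273.15 = 154.8500°C.
Linearly onto the Rømer scale: 7.5 + (154.8500 / 100) × (60 - 7.5) = 88.80°Rø.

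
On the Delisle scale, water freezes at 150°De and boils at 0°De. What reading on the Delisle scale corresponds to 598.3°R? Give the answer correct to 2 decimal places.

First in Celsius: (598.3 - 491.67) × 5/9 = 59.2389°C.
Linearly onto the Delisle scale: 150 + (59.2389 / 100) × (0 - 150) = 61.14°De.

61.14°De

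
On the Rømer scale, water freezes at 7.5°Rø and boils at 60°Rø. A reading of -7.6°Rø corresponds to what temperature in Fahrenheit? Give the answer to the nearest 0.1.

-19.8°F

Linear interpolation between the fixed points: C = (-7.6 - 7.5) × 100 / (60 - 7.5) = -28.7619°C.
Then -28.7619 × 1.8 + 32 = -19.8°F.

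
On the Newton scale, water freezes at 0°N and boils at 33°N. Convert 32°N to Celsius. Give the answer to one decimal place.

Linear interpolation between the fixed points: C = (32 - 0) × 100 / (33 - 0) = 96.9697°C.

97.0°C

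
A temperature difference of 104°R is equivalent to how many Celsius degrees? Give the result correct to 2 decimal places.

57.78°C

Only the scale ratio 5/9 matters for a change in temperature.
104 × 5/9 = 57.78.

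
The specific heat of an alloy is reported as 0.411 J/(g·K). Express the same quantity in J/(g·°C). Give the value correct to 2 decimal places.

Since only a temperature interval is involved, the additive offset between the scales drops out.
A change of 1°C is a change of 1 K, so per °C the value is 0.411 × 1 = 0.41.

0.41 J/(g·°C)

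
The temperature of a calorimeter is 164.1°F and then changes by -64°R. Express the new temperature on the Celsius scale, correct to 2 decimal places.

37.83°C

Initial temperature in Celsius: (164.1 - 32) × 5/9 = 73.3889°C.
The 64°R change is an interval, so only the factor 5/9 applies: -64 × 5/9 = -35.5556°C.
Final Celsius temperature: 73.3889 - 35.5556 = 37.8333°C.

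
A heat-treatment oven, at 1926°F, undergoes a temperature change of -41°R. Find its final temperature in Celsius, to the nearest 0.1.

1029.4°C

Initial temperature in Celsius: (1926 - 32) × 5/9 = 1052.2222°C.
The 41°R change is an interval, so only the factor 5/9 applies: -41 × 5/9 = -22.7778°C.
Final Celsius temperature: 1052.2222 - 22.7778 = 1029.4444°C.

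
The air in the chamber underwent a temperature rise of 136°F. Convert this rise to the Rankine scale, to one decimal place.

Fahrenheit and Rankine degrees are the same size, so the interval is unchanged: 136.0.

136.0°R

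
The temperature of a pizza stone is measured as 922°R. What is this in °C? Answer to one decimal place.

In Celsius: (922 - 491.67) × 5/9 = 239.0722°C.

239.1°C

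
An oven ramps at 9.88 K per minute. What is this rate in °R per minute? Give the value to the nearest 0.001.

17.784 °R/minute

The quantity depends on a temperature interval, so only the ratio of degree sizes applies; the offset between the scales is irrelevant.
A change of 1 K is a change of 1.8°R, so 9.88 × 1.8 = 17.784.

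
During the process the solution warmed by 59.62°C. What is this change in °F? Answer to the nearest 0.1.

107.3°F

For a temperature interval the offset drops out; only the factor 1.8 applies.
59.62 × 1.8 = 107.3.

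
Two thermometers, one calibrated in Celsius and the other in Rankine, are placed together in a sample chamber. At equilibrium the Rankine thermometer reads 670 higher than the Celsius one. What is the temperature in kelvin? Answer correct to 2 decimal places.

496.06 K

Let x be the Celsius reading; then the Rankine reading is 1.8·x + 491.67.
(1.8·x + 491.67) - x = 670  ⇒  (0.8)·x = 178.33  ⇒  x = 222.9125°C.
In kelvin: 222.9125 + 273.15 = 496.06 K.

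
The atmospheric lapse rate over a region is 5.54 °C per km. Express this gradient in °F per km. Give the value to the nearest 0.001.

The quantity depends on a temperature interval, so only the ratio of degree sizes applies; the offset between the scales is irrelevant.
A change of 1°C is a change of 1.8°F, so 5.54 × 1.8 = 9.972.

9.972 °F/km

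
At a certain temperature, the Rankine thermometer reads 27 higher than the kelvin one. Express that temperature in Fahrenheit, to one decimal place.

-398.9°F

Let x be the kelvin reading; then the Rankine reading is 1.8·x.
(1.8·x) - x = 27  ⇒  (0.8)·x = 27  ⇒  x = 33.7500 K.
In Celsius: 33.75 - 273.15 = -239.4000°C.
In Fahrenheit: -239.4000 × 1.8 + 32 = -398.9°F.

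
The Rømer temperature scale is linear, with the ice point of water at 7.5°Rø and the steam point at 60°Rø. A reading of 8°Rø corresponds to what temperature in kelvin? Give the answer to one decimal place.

274.1 K

Linear interpolation between the fixed points: C = (8 - 7.5) × 100 / (60 - 7.5) = 0.9524°C.
Then 0.9524 + 273.15 = 274.1 K.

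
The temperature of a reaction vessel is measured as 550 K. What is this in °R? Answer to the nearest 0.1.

990.0°R

In Celsius: 550 - 273.15 = 276.8500°C.
In Rankine: 276.8500 × 1.8 + 491.67 = 990.0°R.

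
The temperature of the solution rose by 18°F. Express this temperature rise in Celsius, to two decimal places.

For a temperature interval the offset drops out; only the factor 5/9 applies.
18 × 5/9 = 10.00.

10.00°C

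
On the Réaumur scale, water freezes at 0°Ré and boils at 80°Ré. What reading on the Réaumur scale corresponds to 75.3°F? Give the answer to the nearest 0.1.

First in Celsius: (75.3 - 32) × 5/9 = 24.0556°C.
Linearly onto the Réaumur scale: 0 + (24.0556 / 100) × (80 - 0) = 19.2°Ré.

19.2°Ré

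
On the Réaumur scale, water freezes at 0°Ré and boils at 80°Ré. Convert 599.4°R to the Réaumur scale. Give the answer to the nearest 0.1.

47.9°Ré

First in Celsius: (599.4 - 491.67) × 5/9 = 59.8500°C.
Linearly onto the Réaumur scale: 0 + (59.8500 / 100) × (80 - 0) = 47.9°Ré.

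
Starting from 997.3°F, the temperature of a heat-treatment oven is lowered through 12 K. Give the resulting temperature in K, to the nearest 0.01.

797.43 K

Initial temperature in Celsius: (997.3 - 32) × 5/9 = 536.2778°C.
The 12 K change is an interval; Kelvin and Celsius degrees are the same size, so ΔC = -12°C.
Final Celsius temperature: 536.2778 - 12.0000 = 524.2778°C.
In kelvin: 524.2778 + 273.15 = 797.43 K.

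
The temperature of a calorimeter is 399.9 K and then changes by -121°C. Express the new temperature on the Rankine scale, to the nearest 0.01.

502.02°R

Initial temperature in Celsius: 399.9 - 273.15 = 126.7500°C.
Final Celsius temperature: 126.7500 - 121.0000 = 5.7500°C.
In Rankine: 5.7500 × 1.8 + 491.67 = 502.02°R.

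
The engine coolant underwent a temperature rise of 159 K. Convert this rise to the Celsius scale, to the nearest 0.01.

159.00°C

Kelvin and Celsius degrees are the same size, so the interval is unchanged: 159.00.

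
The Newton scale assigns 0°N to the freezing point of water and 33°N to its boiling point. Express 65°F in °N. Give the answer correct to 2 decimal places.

First in Celsius: (65 - 32) × 5/9 = 18.3333°C.
Linearly onto the Newton scale: 0 + (18.3333 / 100) × (33 - 0) = 6.05°N.

6.05°N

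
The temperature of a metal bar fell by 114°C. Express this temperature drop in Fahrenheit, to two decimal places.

205.20°F

Only the scale ratio 1.8 matters for a change in temperature.
114 × 1.8 = 205.20.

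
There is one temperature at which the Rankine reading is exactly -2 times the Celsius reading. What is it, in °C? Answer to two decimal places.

Let C be the Celsius reading. The Rankine reading is R = 1.8·C + 491.67.
Require R = -2·C: 1.8·C + 491.67 = -2·C.
(3.8)·C = -491.67  ⇒  C = -129.39.

-129.39°C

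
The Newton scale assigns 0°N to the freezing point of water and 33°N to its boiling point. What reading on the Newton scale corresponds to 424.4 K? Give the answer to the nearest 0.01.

First in Celsius: 424.4 - 273.15 = 151.2500°C.
Linearly onto the Newton scale: 0 + (151.2500 / 100) × (33 - 0) = 49.91°N.

49.91°N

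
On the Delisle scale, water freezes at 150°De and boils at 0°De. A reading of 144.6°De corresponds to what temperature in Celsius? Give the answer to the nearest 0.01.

Linear interpolation between the fixed points: C = (144.6 - 150) × 100 / (0 - 150) = 3.6000°C.

3.60°C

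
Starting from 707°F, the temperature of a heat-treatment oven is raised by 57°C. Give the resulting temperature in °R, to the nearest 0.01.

1269.27°R

Initial temperature in Celsius: (707 - 32) × 5/9 = 375.0000°C.
Final Celsius temperature: 375.0000 + 57.0000 = 432.0000°C.
In Rankine: 432.0000 × 1.8 + 491.67 = 1269.27°R.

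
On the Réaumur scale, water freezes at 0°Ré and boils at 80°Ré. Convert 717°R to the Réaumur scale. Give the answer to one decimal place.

100.1°Ré

First in Celsius: (717 - 491.67) × 5/9 = 125.1833°C.
Linearly onto the Réaumur scale: 0 + (125.1833 / 100) × (80 - 0) = 100.1°Ré.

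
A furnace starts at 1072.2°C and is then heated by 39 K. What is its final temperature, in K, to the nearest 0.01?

The 39 K change is an interval; Kelvin and Celsius degrees are the same size, so ΔC = +39°C.
Final Celsius temperature: 1072.2000 + 39.0000 = 1111.2000°C.
In kelvin: 1111.2000 + 273.15 = 1384.35 K.

1384.35 K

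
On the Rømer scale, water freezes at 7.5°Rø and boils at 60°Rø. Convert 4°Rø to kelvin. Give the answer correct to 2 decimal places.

Linear interpolation between the fixed points: C = (4 - 7.5) × 100 / (60 - 7.5) = -6.6667°C.
Then -6.6667 + 273.15 = 266.48 K.

266.48 K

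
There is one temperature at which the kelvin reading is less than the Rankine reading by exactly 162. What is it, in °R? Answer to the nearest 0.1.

364.5°R

Let R be the Rankine reading. The kelvin reading is K = 5/9·R.
Require K - R = -162: (-4/9)·R = -162.
R = (-162) / (-4/9) = 364.5.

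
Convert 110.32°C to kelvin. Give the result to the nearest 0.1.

In kelvin: 110.3200 + 273.15 = 383.5 K.

383.5 K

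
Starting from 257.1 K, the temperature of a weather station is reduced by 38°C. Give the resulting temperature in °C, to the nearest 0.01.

Initial temperature in Celsius: 257.1 - 273.15 = -16.0500°C.
Final Celsius temperature: -16.0500 - 38.0000 = -54.0500°C.

-54.05°C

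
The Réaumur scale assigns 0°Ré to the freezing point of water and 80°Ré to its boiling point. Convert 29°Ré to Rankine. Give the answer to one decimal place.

556.9°R

Linear interpolation between the fixed points: C = (29 - 0) × 100 / (80 - 0) = 36.2500°C.
Then 36.2500 × 1.8 + 491.67 = 556.9°R.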